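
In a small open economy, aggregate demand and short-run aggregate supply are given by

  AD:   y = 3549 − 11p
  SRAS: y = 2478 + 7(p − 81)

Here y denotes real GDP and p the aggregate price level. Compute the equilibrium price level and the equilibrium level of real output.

p = 91, y = 2548

Write SRAS as y = 2478 + 7p − 567 = 1911 + 7p.
Set AD = SRAS: 3549 − 11p = 1911 + 7p, so 1638 = 18p and p = 91.
Then y = 3549 − 11·91 = 2548.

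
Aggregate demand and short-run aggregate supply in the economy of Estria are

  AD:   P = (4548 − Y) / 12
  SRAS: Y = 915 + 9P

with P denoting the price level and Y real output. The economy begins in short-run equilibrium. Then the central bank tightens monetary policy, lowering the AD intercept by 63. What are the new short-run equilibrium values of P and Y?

P = 170, Y = 2445

This is a negative demand shock: AD shifts left.
New AD: Y = 4485 − 12P.
Set AD = SRAS: 4485 − 12P = 915 + 9P, so 3570 = 21P and P = 170.
Y = 4485 − 12·170 = 2445.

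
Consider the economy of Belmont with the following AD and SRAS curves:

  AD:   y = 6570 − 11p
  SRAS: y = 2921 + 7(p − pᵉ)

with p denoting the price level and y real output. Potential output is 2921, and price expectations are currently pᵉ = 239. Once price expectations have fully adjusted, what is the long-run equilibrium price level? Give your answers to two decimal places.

Long-run p = 331.73

Short run: with pᵉ = 239, SRAS is y = 1248 + 7p. Setting AD = SRAS gives 5322 = 18p, so p = 295.67 and y = 6570 − 11p = 3317.67.
Output 3317.67 is above potential 2921, so over time expected prices rise and SRAS shifts left until y returns to 2921.
Long run: y = 2921 on the AD curve gives 2921 = 6570 − 11p, so p = 331.73.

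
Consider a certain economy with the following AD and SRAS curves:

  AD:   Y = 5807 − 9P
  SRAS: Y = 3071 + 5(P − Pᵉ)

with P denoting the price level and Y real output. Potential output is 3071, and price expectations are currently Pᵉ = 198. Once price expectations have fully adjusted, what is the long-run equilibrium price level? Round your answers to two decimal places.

Short run: with Pᵉ = 198, SRAS is Y = 2081 + 5P. Setting AD = SRAS gives 3726 = 14P, so P = 266.14 and Y = 5807 − 9P = 3411.71.
Output 3411.71 is above potential 3071, so over time expected prices rise and SRAS shifts left until Y returns to 3071.
Long run: Y = 3071 on the AD curve gives 3071 = 5807 − 9P, so P = 304.00.

Long-run P = 304.00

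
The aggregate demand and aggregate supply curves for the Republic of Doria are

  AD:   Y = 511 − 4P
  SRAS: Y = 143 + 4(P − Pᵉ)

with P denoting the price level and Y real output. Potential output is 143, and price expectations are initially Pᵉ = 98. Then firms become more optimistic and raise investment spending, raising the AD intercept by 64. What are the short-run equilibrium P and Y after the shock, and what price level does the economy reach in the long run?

Short run: P = 103, Y = 163. Long run: P = 108.

AD shifts right: new AD is Y = 575 − 4P. With Pᵉ = 98, SRAS is Y = 4P − 249.
Short run: 575 − 4P = 4P − 249 gives 824 = 8P, so P = 103 and Y = 575 − 4·103 = 163.
Y = 163 is above potential 143; expectations adjust and SRAS shifts left until Y = 143.
Long run: on the new AD curve, 143 = 575 − 4P gives P = 108.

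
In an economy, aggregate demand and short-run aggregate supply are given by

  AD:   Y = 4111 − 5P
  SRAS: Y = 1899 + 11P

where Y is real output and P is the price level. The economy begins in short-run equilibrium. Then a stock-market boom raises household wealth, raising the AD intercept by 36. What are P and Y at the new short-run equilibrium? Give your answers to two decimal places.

P = 140.50, Y = 3444.50

This is a positive demand shock: AD shifts right.
New AD: Y = 4147 − 5P.
Set AD = SRAS: 4147 − 5P = 1899 + 11P, so 2248 = 16P and P = 140.50.
Substituting into AD, Y = 3444.50.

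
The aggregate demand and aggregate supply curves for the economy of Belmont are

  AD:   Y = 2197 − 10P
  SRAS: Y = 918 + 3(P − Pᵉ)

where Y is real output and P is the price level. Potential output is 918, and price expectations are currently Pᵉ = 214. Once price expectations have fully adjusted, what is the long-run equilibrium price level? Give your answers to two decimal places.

Long-run P = 127.90

Short run: with Pᵉ = 214, SRAS is Y = 276 + 3P. Setting AD = SRAS gives 1921 = 13P, so P = 147.77 and Y = 2197 − 10P = 719.31.
Output 719.31 is below potential 918, so over time expected prices fall and SRAS shifts right until Y returns to 918.
Long run: Y = 918 on the AD curve gives 918 = 2197 − 10P, so P = 127.90.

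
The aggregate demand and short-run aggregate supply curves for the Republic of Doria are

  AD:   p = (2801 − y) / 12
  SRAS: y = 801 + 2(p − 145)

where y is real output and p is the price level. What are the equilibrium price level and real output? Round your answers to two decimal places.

p = 163.57, y = 838.14

Write SRAS as y = 801 + 2p − 290 = 511 + 2p.
Rearrange AD to y = 2801 − 12p.
Set AD = SRAS: 2801 − 12p = 511 + 2p, so 2290 = 14p and p = 163.57.
Substituting into AD, y = 2801 − 12p = 838.14.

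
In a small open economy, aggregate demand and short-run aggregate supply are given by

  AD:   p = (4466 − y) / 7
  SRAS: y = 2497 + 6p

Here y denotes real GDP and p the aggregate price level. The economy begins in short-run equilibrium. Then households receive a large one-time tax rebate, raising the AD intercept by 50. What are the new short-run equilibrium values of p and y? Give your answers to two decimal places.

p = 155.31, y = 3428.85

This is a positive demand shock: AD shifts right.
New AD: y = 4516 − 7p.
Set AD = SRAS: 4516 − 7p = 2497 + 6p, so 2019 = 13p and p = 155.31.
Substituting into AD, y = 3428.85.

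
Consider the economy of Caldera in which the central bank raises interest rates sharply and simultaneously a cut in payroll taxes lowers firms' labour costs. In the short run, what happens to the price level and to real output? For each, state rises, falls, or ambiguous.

Price level: falls; output: ambiguous

The first event is a negative demand shock: AD shifts left, which by itself pushes P down and Y down.
The second is a favourable supply shock: SRAS shifts right, which by itself pushes P down and Y up.
Both shocks push P down, so P falls. The two shocks push Y in opposite directions, so the effect on Y is ambiguous.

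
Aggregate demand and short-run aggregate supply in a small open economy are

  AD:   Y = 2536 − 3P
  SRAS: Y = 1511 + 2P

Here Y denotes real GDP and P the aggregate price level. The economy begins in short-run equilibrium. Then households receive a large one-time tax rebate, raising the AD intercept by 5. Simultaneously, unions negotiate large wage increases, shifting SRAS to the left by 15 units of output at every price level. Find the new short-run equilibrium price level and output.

After both shocks: AD is Y = 2541 − 3P and SRAS is Y = 1496 + 2P.
Setting them equal: 1045 = 5P, so P = 209.
Y = 2541 − 3·209 = 1914.

P = 209, Y = 1914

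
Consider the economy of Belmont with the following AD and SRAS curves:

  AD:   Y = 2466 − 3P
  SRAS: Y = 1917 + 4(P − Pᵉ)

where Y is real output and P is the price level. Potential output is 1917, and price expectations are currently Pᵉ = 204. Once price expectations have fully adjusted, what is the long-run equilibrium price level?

Short run: with Pᵉ = 204, SRAS is Y = 1101 + 4P. Setting AD = SRAS gives 1365 = 7P, so P = 195 and Y = 2466 − 3·195 = 1881.
Output 1881 is below potential 1917, so over time expected prices fall and SRAS shifts right until Y returns to 1917.
Long run: Y = 1917 on the AD curve gives 1917 = 2466 − 3P, so P = 183.

Long-run P = 183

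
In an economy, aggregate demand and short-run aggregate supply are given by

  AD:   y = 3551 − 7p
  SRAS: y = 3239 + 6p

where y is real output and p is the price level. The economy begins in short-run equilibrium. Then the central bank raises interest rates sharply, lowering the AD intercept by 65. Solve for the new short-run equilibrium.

This is a negative demand shock: AD shifts left.
New AD: y = 3486 − 7p.
Set AD = SRAS: 3486 − 7p = 3239 + 6p, so 247 = 13p and p = 19.
y = 3486 − 7·19 = 3353.

p = 19, y = 3353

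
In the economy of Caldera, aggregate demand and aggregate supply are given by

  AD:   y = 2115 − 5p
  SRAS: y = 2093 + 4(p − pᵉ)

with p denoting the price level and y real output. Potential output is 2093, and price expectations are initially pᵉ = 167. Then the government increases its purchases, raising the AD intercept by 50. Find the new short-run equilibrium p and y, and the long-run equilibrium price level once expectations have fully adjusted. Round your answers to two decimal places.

AD shifts right: new AD is y = 2165 − 5p. With pᵉ = 167, SRAS is y = 1425 + 4p.
Short run: 2165 − 5p = 1425 + 4p gives 740 = 9p, so p = 82.22 and y = 2165 − 5p = 1753.89.
y = 1753.89 is below potential 2093; expectations adjust and SRAS shifts right until y = 2093.
Long run: on the new AD curve, 2093 = 2165 − 5p gives p = 14.40.

Short run: p = 82.22, y = 1753.89. Long run: p = 14.40.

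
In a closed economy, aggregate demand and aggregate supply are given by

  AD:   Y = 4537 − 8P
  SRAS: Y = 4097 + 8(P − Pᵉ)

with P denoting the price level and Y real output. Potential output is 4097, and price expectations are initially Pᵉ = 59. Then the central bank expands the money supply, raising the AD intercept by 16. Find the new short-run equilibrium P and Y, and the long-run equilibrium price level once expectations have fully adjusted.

Short run: P = 58, Y = 4089. Long run: P = 57.

AD shifts right: new AD is Y = 4553 − 8P. With Pᵉ = 59, SRAS is Y = 3625 + 8P.
Short run: 4553 − 8P = 3625 + 8P gives 928 = 16P, so P = 58 and Y = 4553 − 8·58 = 4089.
Y = 4089 is below potential 4097; expectations adjust and SRAS shifts right until Y = 4097.
Long run: on the new AD curve, 4097 = 4553 − 8P gives P = 57.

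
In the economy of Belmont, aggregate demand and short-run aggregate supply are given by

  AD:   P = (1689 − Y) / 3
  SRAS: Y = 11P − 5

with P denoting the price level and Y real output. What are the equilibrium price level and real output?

P = 121, Y = 1326

Rearrange AD to Y = 1689 − 3P.
Set AD = SRAS: 1689 − 3P = 11P − 5, so 1694 = 14P and P = 121.
Then Y = 1689 − 3·121 = 1326.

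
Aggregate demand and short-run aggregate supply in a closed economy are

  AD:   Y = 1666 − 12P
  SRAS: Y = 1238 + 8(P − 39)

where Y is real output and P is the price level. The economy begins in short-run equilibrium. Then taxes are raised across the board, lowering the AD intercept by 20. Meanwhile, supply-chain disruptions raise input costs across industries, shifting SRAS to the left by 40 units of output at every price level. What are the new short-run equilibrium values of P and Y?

P = 38, Y = 1190

After both shocks: AD is Y = 1646 − 12P and SRAS is Y = 886 + 8P.
Setting them equal: 760 = 20P, so P = 38.
Y = 1646 − 12·38 = 1190.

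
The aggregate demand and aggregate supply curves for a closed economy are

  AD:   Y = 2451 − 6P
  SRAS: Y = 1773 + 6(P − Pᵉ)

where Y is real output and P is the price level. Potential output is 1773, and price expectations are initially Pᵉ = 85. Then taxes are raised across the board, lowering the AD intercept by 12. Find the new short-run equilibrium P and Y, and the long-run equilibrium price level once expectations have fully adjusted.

Short run: P = 98, Y = 1851. Long run: P = 111.

AD shifts left: new AD is Y = 2439 − 6P. With Pᵉ = 85, SRAS is Y = 1263 + 6P.
Short run: 2439 − 6P = 1263 + 6P gives 1176 = 12P, so P = 98 and Y = 2439 − 6·98 = 1851.
Y = 1851 is above potential 1773; expectations adjust and SRAS shifts left until Y = 1773.
Long run: on the new AD curve, 1773 = 2439 − 6P gives P = 111.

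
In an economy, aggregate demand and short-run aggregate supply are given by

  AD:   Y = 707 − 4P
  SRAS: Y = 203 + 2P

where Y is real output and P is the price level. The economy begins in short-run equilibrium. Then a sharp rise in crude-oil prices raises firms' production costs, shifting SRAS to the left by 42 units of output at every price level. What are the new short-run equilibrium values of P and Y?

This is a negative supply shock: SRAS shifts left.
New SRAS: Y = 161 + 2P.
Set AD = SRAS: 707 − 4P = 161 + 2P, so 546 = 6P and P = 91.
Y = 707 − 4·91 = 343.

P = 91, Y = 343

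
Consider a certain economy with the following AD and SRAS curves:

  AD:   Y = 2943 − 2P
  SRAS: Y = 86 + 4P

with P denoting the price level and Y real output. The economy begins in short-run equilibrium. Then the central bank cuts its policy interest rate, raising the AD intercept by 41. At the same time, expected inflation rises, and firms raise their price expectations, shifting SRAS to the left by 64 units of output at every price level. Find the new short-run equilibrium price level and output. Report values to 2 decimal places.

P = 493.67, Y = 1996.67

After both shocks: AD is Y = 2984 − 2P and SRAS is Y = 22 + 4P.
Setting them equal: 2962 = 6P, so P = 493.67.
Substituting into AD, Y = 1996.67.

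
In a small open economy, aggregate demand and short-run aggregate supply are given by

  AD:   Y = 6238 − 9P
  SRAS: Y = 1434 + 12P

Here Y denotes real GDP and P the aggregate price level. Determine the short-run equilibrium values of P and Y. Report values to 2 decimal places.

P = 228.76, Y = 4179.14

Set AD = SRAS: 6238 − 9P = 1434 + 12P, so 4804 = 21P and P = 228.76.
Substituting into AD, Y = 6238 − 9P = 4179.14.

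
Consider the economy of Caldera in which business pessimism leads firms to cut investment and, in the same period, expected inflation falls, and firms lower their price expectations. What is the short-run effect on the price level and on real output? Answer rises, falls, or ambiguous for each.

Price level: falls; output: ambiguous

The first event is a negative demand shock: AD shifts left, which by itself pushes P down and Y down.
The second is a favourable supply shock: SRAS shifts right, which by itself pushes P down and Y up.
Both shocks push P down, so P falls. The two shocks push Y in opposite directions, so the effect on Y is ambiguous.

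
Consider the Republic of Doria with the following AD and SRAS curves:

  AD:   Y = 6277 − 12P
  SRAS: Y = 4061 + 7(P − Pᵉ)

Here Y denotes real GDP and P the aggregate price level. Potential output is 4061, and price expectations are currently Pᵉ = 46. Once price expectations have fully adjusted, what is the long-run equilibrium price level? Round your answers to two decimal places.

Short run: with Pᵉ = 46, SRAS is Y = 3739 + 7P. Setting AD = SRAS gives 2538 = 19P, so P = 133.58 and Y = 6277 − 12P = 4674.05.
Output 4674.05 is above potential 4061, so over time expected prices rise and SRAS shifts left until Y returns to 4061.
Long run: Y = 4061 on the AD curve gives 4061 = 6277 − 12P, so P = 184.67.

Long-run P = 184.67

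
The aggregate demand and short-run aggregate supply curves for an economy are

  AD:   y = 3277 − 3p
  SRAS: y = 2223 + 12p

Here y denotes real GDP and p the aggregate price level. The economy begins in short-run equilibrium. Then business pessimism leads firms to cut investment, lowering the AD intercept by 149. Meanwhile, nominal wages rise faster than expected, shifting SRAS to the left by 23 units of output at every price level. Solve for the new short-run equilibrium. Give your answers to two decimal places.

p = 61.87, y = 2942.40

After both shocks: AD is y = 3128 − 3p and SRAS is y = 2200 + 12p.
Setting them equal: 928 = 15p, so p = 61.87.
Substituting into AD, y = 2942.40.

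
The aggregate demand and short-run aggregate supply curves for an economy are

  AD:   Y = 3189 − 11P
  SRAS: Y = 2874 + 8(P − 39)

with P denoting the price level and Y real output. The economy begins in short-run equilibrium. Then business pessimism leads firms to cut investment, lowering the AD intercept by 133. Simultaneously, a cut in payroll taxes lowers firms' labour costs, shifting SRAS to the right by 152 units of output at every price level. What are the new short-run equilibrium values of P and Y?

After both shocks: AD is Y = 3056 − 11P and SRAS is Y = 2714 + 8P.
Setting them equal: 342 = 19P, so P = 18.
Y = 3056 − 11·18 = 2858.

P = 18, Y = 2858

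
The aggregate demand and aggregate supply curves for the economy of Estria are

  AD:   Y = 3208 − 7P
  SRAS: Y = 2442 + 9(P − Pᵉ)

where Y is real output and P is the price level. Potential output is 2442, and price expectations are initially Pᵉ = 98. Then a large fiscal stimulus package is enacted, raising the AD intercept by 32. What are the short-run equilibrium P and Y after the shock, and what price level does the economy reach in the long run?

AD shifts right: new AD is Y = 3240 − 7P. With Pᵉ = 98, SRAS is Y = 1560 + 9P.
Short run: 3240 − 7P = 1560 + 9P gives 1680 = 16P, so P = 105 and Y = 3240 − 7·105 = 2505.
Y = 2505 is above potential 2442; expectations adjust and SRAS shifts left until Y = 2442.
Long run: on the new AD curve, 2442 = 3240 − 7P gives P = 114.

Short run: P = 105, Y = 2505. Long run: P = 114.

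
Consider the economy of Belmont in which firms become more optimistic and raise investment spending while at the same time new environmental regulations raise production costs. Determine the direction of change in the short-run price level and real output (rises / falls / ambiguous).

Price level: rises; output: ambiguous

The first event is a positive demand shock: AD shifts right, which by itself pushes P up and Y up.
The second is an adverse supply shock: SRAS shifts left, which by itself pushes P up and Y down.
Both shocks push P up, so P rises. The two shocks push Y in opposite directions, so the effect on Y is ambiguous.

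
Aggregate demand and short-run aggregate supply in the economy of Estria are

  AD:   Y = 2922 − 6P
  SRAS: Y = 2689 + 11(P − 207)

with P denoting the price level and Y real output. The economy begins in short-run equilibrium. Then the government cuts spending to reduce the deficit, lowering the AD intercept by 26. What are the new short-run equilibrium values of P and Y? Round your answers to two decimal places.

This is a negative demand shock: AD shifts left.
New AD: Y = 2896 − 6P.
SRAS can be written Y = 412 + 11P.
Set AD = SRAS: 2896 − 6P = 412 + 11P, so 2484 = 17P and P = 146.12.
Substituting into AD, Y = 2019.29.

P = 146.12, Y = 2019.29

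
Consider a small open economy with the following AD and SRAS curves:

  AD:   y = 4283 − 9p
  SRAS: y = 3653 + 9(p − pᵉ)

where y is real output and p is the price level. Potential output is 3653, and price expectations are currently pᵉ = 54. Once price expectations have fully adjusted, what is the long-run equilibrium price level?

Short run: with pᵉ = 54, SRAS is y = 3167 + 9p. Setting AD = SRAS gives 1116 = 18p, so p = 62 and y = 4283 − 9·62 = 3725.
Output 3725 is above potential 3653, so over time expected prices rise and SRAS shifts left until y returns to 3653.
Long run: y = 3653 on the AD curve gives 3653 = 4283 − 9p, so p = 70.

Long-run p = 70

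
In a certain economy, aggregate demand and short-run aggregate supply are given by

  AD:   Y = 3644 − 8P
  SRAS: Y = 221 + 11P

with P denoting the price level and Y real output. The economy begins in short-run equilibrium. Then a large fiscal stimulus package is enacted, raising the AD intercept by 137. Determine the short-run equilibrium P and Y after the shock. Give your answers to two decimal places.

P = 187.37, Y = 2282.05

This is a positive demand shock: AD shifts right.
New AD: Y = 3781 − 8P.
Set AD = SRAS: 3781 − 8P = 221 + 11P, so 3560 = 19P and P = 187.37.
Substituting into AD, Y = 2282.05.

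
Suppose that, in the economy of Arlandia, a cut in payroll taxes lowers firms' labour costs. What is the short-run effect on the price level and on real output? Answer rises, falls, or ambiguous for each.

This is a favourable supply shock: SRAS shifts right.
Moving along the downward-sloping AD curve, P falls and Y rises.

Price level: falls; output: rises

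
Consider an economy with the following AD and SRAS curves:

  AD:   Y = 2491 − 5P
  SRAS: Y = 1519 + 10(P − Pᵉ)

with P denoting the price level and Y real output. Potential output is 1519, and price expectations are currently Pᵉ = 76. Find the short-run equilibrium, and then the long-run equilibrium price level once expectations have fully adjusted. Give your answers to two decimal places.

Short run: with Pᵉ = 76, SRAS is Y = 759 + 10P. Setting AD = SRAS gives 1732 = 15P, so P = 115.47 and Y = 2491 − 5P = 1913.67.
Output 1913.67 is above potential 1519, so over time expected prices rise and SRAS shifts left until Y returns to 1519.
Long run: Y = 1519 on the AD curve gives 1519 = 2491 − 5P, so P = 194.40.

Short run: P = 115.47, Y = 1913.67. Long run: P = 194.40.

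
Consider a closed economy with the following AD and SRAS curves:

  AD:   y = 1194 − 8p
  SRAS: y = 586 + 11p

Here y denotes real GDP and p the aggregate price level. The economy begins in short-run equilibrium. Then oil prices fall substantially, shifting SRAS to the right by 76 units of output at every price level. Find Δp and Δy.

Δp = -4, Δy = +32

This is a positive supply shock: SRAS shifts right.
New SRAS: y = 662 + 11p.
Set AD = SRAS: 1194 − 8p = 662 + 11p, so 532 = 19p and p = 28.
y = 1194 − 8·28 = 970.
Initially p = 32, y = 938, so Δp = -4 and Δy = +32.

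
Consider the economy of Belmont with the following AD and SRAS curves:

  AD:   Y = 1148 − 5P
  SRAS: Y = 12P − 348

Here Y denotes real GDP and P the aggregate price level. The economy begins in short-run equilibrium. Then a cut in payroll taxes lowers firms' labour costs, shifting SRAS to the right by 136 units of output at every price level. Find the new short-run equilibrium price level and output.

P = 80, Y = 748

This is a positive supply shock: SRAS shifts right.
New SRAS: Y = 12P − 212.
Set AD = SRAS: 1148 − 5P = 12P − 212, so 1360 = 17P and P = 80.
Y = 1148 − 5·80 = 748.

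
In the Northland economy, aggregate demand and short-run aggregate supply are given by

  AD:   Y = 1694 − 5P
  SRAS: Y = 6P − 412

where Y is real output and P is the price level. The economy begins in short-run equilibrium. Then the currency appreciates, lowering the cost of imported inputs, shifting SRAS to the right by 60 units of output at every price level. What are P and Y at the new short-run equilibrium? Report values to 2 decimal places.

P = 186.00, Y = 764.00

This is a positive supply shock: SRAS shifts right.
New SRAS: Y = 6P − 352.
Set AD = SRAS: 1694 − 5P = 6P − 352, so 2046 = 11P and P = 186.00.
Substituting into AD, Y = 764.00.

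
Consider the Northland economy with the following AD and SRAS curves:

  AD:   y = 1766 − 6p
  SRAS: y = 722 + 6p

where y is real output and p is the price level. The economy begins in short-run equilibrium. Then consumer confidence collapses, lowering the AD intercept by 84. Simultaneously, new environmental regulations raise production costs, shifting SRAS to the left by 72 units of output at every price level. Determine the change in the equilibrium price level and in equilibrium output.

After both shocks: AD is y = 1682 − 6p and SRAS is y = 650 + 6p.
Setting them equal: 1032 = 12p, so p = 86.
y = 1682 − 6·86 = 1166.
Initially p = 87, y = 1244, so Δp = -1 and Δy = -78.

Δp = -1, Δy = -78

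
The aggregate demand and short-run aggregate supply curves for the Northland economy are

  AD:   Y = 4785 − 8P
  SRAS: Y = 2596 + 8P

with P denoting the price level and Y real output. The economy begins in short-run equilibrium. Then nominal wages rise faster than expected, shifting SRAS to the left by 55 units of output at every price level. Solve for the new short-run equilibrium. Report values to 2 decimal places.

P = 140.25, Y = 3663.00

This is a negative supply shock: SRAS shifts left.
New SRAS: Y = 2541 + 8P.
Set AD = SRAS: 4785 − 8P = 2541 + 8P, so 2244 = 16P and P = 140.25.
Substituting into AD, Y = 3663.00.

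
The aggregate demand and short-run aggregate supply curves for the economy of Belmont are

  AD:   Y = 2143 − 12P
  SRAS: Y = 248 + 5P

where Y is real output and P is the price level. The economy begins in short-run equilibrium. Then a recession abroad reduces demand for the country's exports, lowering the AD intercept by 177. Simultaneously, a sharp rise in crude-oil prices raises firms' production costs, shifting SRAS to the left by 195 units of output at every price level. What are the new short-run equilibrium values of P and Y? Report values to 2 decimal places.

P = 112.53, Y = 615.65

After both shocks: AD is Y = 1966 − 12P and SRAS is Y = 53 + 5P.
Setting them equal: 1913 = 17P, so P = 112.53.
Substituting into AD, Y = 615.65.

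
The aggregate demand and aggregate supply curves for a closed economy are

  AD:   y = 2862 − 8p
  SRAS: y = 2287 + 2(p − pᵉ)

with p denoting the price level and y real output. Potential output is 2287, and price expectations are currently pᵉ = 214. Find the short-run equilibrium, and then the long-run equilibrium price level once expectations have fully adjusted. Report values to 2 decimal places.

Short run: with pᵉ = 214, SRAS is y = 1859 + 2p. Setting AD = SRAS gives 1003 = 10p, so p = 100.30 and y = 2862 − 8p = 2059.60.
Output 2059.60 is below potential 2287, so over time expected prices fall and SRAS shifts right until y returns to 2287.
Long run: y = 2287 on the AD curve gives 2287 = 2862 − 8p, so p = 71.88.

Short run: p = 100.30, y = 2059.60. Long run: p = 71.88.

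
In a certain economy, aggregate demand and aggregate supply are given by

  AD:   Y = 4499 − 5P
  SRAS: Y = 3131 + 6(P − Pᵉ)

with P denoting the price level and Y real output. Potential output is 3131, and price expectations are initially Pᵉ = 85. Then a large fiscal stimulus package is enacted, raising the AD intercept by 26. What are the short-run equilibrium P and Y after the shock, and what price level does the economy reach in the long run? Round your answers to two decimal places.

Short run: P = 173.09, Y = 3659.55. Long run: P = 278.80.

AD shifts right: new AD is Y = 4525 − 5P. With Pᵉ = 85, SRAS is Y = 2621 + 6P.
Short run: 4525 − 5P = 2621 + 6P gives 1904 = 11P, so P = 173.09 and Y = 4525 − 5P = 3659.55.
Y = 3659.55 is above potential 3131; expectations adjust and SRAS shifts left until Y = 3131.
Long run: on the new AD curve, 3131 = 4525 − 5P gives P = 278.80.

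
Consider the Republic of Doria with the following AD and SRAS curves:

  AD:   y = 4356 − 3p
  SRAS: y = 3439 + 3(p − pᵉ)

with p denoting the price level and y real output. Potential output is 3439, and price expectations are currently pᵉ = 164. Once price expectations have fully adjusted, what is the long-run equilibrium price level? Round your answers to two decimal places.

Long-run p = 305.67

Short run: with pᵉ = 164, SRAS is y = 2947 + 3p. Setting AD = SRAS gives 1409 = 6p, so p = 234.83 and y = 4356 − 3p = 3651.50.
Output 3651.50 is above potential 3439, so over time expected prices rise and SRAS shifts left until y returns to 3439.
Long run: y = 3439 on the AD curve gives 3439 = 4356 − 3p, so p = 305.67.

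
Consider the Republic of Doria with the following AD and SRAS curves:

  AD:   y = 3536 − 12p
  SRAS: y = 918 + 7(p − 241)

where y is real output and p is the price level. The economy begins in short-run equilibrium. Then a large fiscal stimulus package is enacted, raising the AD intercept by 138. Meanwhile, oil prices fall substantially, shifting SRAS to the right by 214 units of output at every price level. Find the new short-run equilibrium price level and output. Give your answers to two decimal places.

p = 222.58, y = 1003.05

After both shocks: AD is y = 3674 − 12p and SRAS is y = 7p − 555.
Setting them equal: 4229 = 19p, so p = 222.58.
Substituting into AD, y = 1003.05.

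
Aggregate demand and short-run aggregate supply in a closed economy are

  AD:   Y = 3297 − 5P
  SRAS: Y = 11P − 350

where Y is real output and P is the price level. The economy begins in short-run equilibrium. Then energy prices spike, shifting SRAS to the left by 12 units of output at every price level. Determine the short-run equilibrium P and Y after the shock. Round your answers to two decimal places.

P = 228.69, Y = 2153.56

This is a negative supply shock: SRAS shifts left.
New SRAS: Y = 11P − 362.
Set AD = SRAS: 3297 − 5P = 11P − 362, so 3659 = 16P and P = 228.69.
Substituting into AD, Y = 2153.56.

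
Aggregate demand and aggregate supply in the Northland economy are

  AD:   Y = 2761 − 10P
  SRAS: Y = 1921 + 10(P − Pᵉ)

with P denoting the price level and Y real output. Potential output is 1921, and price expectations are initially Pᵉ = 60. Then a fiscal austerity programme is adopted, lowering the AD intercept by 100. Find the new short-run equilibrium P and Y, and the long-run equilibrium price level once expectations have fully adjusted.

Short run: P = 67, Y = 1991. Long run: P = 74.

AD shifts left: new AD is Y = 2661 − 10P. With Pᵉ = 60, SRAS is Y = 1321 + 10P.
Short run: 2661 − 10P = 1321 + 10P gives 1340 = 20P, so P = 67 and Y = 2661 − 10·67 = 1991.
Y = 1991 is above potential 1921; expectations adjust and SRAS shifts left until Y = 1921.
Long run: on the new AD curve, 1921 = 2661 − 10P gives P = 74.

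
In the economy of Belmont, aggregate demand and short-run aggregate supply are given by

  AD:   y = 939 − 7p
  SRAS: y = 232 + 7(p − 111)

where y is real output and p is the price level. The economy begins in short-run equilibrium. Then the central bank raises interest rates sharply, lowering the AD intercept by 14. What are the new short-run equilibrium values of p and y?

This is a negative demand shock: AD shifts left.
New AD: y = 925 − 7p.
SRAS can be written y = 7p − 545.
Set AD = SRAS: 925 − 7p = 7p − 545, so 1470 = 14p and p = 105.
y = 925 − 7·105 = 190.

p = 105, y = 190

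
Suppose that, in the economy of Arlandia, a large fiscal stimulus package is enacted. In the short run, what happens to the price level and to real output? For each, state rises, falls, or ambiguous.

This is a positive demand shock: AD shifts right.
Moving along the upward-sloping SRAS curve, P rises and Y rises.

Price level: rises; output: rises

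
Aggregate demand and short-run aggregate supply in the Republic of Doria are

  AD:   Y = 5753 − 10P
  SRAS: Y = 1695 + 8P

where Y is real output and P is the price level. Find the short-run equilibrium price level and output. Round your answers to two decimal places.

Set AD = SRAS: 5753 − 10P = 1695 + 8P, so 4058 = 18P and P = 225.44.
Substituting into AD, Y = 5753 − 10P = 3498.56.

P = 225.44, Y = 3498.56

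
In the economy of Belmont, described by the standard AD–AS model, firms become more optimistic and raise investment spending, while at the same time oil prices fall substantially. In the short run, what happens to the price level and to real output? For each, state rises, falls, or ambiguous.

Price level: ambiguous; output: rises

The first event is a positive demand shock: AD shifts right, which by itself pushes P up and Y up.
The second is a favourable supply shock: SRAS shifts right, which by itself pushes P down and Y up.
The two shocks push P in opposite directions, so the effect on P is ambiguous. Both shocks push Y up, so Y rises.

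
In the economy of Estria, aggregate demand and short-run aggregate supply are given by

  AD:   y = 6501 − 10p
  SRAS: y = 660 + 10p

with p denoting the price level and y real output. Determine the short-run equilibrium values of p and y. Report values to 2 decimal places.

p = 292.05, y = 3580.50

Set AD = SRAS: 6501 − 10p = 660 + 10p, so 5841 = 20p and p = 292.05.
Substituting into AD, y = 6501 − 10p = 3580.50.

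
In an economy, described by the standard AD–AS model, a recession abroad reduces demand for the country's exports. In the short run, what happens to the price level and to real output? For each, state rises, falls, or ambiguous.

Price level: falls; output: falls

This is a negative demand shock: AD shifts left.
Moving along the upward-sloping SRAS curve, P falls and Y falls.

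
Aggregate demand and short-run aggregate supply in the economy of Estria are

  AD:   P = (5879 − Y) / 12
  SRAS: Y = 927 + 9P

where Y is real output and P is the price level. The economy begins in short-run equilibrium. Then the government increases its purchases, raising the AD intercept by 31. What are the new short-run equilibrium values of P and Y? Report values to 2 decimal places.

P = 237.29, Y = 3062.57

This is a positive demand shock: AD shifts right.
New AD: Y = 5910 − 12P.
Set AD = SRAS: 5910 − 12P = 927 + 9P, so 4983 = 21P and P = 237.29.
Substituting into AD, Y = 3062.57.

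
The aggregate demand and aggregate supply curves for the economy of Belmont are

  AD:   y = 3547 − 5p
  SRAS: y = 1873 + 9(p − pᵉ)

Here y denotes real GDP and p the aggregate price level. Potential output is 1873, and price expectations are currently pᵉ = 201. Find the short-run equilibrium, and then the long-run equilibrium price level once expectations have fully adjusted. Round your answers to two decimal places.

Short run: with pᵉ = 201, SRAS is y = 64 + 9p. Setting AD = SRAS gives 3483 = 14p, so p = 248.79 and y = 3547 − 5p = 2303.07.
Output 2303.07 is above potential 1873, so over time expected prices rise and SRAS shifts left until y returns to 1873.
Long run: y = 1873 on the AD curve gives 1873 = 3547 − 5p, so p = 334.80.

Short run: p = 248.79, y = 2303.07. Long run: p = 334.80.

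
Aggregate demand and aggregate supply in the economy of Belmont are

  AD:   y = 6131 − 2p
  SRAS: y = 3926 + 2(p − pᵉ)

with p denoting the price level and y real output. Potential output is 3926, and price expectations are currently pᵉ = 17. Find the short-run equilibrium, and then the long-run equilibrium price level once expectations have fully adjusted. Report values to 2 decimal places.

Short run: p = 559.75, y = 5011.50. Long run: p = 1102.50.

Short run: with pᵉ = 17, SRAS is y = 3892 + 2p. Setting AD = SRAS gives 2239 = 4p, so p = 559.75 and y = 6131 − 2p = 5011.50.
Output 5011.50 is above potential 3926, so over time expected prices rise and SRAS shifts left until y returns to 3926.
Long run: y = 3926 on the AD curve gives 3926 = 6131 − 2p, so p = 1102.50.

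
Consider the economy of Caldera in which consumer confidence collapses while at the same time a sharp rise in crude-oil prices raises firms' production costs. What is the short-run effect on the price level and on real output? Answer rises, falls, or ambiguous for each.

Price level: ambiguous; output: falls

The first event is a negative demand shock: AD shifts left, which by itself pushes P down and Y down.
The second is an adverse supply shock: SRAS shifts left, which by itself pushes P up and Y down.
The two shocks push P in opposite directions, so the effect on P is ambiguous. Both shocks push Y down, so Y falls.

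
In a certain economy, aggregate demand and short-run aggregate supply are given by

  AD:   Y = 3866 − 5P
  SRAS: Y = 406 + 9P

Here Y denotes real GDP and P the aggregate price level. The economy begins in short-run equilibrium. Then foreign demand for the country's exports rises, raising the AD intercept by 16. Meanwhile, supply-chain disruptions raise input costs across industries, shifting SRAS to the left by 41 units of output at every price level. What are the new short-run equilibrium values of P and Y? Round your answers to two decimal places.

P = 251.21, Y = 2625.93

After both shocks: AD is Y = 3882 − 5P and SRAS is Y = 365 + 9P.
Setting them equal: 3517 = 14P, so P = 251.21.
Substituting into AD, Y = 2625.93.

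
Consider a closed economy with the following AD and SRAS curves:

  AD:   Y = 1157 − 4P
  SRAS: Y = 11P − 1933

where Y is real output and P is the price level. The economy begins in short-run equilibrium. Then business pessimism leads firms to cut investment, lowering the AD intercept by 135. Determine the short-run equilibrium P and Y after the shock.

This is a negative demand shock: AD shifts left.
New AD: Y = 1022 − 4P.
Set AD = SRAS: 1022 − 4P = 11P − 1933, so 2955 = 15P and P = 197.
Y = 1022 − 4·197 = 234.

P = 197, Y = 234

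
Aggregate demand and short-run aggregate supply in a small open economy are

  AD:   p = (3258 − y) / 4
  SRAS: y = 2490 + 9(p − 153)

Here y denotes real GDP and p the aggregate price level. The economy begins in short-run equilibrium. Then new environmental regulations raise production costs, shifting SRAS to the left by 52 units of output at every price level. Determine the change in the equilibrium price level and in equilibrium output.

Δp = +4, Δy = -16

This is a negative supply shock: SRAS shifts left.
New SRAS: y = 1061 + 9p.
Set AD = SRAS: 3258 − 4p = 1061 + 9p, so 2197 = 13p and p = 169.
y = 3258 − 4·169 = 2582.
Initially p = 165, y = 2598, so Δp = +4 and Δy = -16.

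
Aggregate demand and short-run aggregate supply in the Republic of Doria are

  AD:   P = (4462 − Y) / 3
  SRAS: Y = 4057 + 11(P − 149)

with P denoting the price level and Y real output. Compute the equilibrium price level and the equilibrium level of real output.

P = 146, Y = 4024

Write SRAS as Y = 4057 + 11P − 1639 = 2418 + 11P.
Rearrange AD to Y = 4462 − 3P.
Set AD = SRAS: 4462 − 3P = 2418 + 11P, so 2044 = 14P and P = 146.
Then Y = 4462 − 3·146 = 4024.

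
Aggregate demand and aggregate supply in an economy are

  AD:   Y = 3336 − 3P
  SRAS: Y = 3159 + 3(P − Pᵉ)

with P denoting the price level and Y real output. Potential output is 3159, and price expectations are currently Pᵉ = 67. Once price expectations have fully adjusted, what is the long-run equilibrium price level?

Long-run P = 59

Short run: with Pᵉ = 67, SRAS is Y = 2958 + 3P. Setting AD = SRAS gives 378 = 6P, so P = 63 and Y = 3336 − 3·63 = 3147.
Output 3147 is below potential 3159, so over time expected prices fall and SRAS shifts right until Y returns to 3159.
Long run: Y = 3159 on the AD curve gives 3159 = 3336 − 3P, so P = 59.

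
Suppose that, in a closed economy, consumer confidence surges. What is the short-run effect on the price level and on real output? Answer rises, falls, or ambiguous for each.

Price level: rises; output: rises

This is a positive demand shock: AD shifts right.
Moving along the upward-sloping SRAS curve, P rises and Y rises.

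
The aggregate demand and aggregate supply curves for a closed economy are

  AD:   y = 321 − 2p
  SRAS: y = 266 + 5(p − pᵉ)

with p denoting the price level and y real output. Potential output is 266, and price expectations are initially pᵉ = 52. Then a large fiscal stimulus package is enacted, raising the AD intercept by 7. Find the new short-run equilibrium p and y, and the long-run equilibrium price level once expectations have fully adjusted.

AD shifts right: new AD is y = 328 − 2p. With pᵉ = 52, SRAS is y = 6 + 5p.
Short run: 328 − 2p = 6 + 5p gives 322 = 7p, so p = 46 and y = 328 − 2·46 = 236.
y = 236 is below potential 266; expectations adjust and SRAS shifts right until y = 266.
Long run: on the new AD curve, 266 = 328 − 2p gives p = 31.

Short run: p = 46, y = 236. Long run: p = 31.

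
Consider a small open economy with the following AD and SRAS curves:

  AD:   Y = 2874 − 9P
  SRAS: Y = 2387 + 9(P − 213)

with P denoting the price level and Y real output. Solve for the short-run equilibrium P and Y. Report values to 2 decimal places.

Write SRAS as Y = 2387 + 9P − 1917 = 470 + 9P.
Set AD = SRAS: 2874 − 9P = 470 + 9P, so 2404 = 18P and P = 133.56.
Substituting into AD, Y = 2874 − 9P = 1672.00.

P = 133.56, Y = 1672.00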